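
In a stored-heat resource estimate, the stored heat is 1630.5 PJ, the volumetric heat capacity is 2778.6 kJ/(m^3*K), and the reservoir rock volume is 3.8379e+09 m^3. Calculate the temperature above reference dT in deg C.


dT = Q_s * 1e12 / (Vr * rhoc)
dT = 1630.5 * 1e12 / (3.8379e+09 * 2778.6)
dT = 152.8978 K
Convert (temperature difference, 1 K = 1 deg C): 152.8978 K = 152.8978 deg C
dT = 152.90 deg C


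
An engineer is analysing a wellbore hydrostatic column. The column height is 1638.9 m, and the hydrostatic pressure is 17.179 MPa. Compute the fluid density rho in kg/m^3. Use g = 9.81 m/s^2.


rho = P * 1e6 / (g * h)
rho = 17.179 * 1e6 / (9.81 * 1638.9)
rho = 1068.5 kg/m^3


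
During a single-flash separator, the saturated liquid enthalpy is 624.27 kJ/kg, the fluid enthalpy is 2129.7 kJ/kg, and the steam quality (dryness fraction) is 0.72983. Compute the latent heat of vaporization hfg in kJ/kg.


hfg = (h - hf) / x
hfg = (2129.7 - 624.27) / 0.72983
hfg = 2062.7 kJ/kg


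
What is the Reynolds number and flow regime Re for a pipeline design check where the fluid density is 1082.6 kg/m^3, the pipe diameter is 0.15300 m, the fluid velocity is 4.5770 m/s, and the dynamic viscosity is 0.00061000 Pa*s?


Step 1: Re = rho*vel*D/mu = 1082.6*4.577*0.153/0.00061 = 1.2428e+06
Step 2: Re = 1.2428e+06 > 4000, so flow is turbulent.
Re = 1.2428e+06 (turbulent)


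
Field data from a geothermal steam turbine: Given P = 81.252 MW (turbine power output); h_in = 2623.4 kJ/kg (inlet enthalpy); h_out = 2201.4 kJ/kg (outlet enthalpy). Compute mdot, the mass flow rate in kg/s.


mdot = P * 1000 / (h_in - h_out)
mdot = 81.252 * 1000 / (2623.4 - 2201.4)
mdot = 192.54 kg/s


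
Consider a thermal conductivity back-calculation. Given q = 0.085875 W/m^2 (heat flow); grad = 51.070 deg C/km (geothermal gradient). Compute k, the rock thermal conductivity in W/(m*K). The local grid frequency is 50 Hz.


k = q / (grad / 1000)
k = 0.085875 / (51.070 / 1000)
k = 1.6815 W/(m*K)


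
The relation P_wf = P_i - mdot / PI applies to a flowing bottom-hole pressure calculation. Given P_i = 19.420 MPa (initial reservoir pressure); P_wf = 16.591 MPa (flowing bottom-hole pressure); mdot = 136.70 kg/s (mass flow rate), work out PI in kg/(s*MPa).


PI = mdot / (P_i - P_wf)
PI = 136.70 / (19.420 - 16.591)
PI = 48.321 kg/(s*MPa)


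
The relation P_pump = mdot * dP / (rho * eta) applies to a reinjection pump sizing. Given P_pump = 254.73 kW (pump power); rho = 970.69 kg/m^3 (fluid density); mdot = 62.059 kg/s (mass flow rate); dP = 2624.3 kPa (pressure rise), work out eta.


eta = mdot * dP / (rho * P_pump)
eta = 62.059 * 2624.3 / (970.69 * 254.73)
eta = 0.65865


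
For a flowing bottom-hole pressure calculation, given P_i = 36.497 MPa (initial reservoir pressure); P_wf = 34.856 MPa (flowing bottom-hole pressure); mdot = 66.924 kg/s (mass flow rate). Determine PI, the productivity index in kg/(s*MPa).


PI = mdot / (P_i - P_wf)
PI = 66.924 / (36.497 - 34.856)
PI = 40.782 kg/(s*MPa)


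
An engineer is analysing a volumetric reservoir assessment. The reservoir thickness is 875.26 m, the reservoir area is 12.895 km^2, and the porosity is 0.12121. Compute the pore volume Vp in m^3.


Vp = A * 1e6 * hr * phi
Vp = 12.895 * 1e6 * 875.26 * 0.12121
Vp = 1.3680e+09 m^3


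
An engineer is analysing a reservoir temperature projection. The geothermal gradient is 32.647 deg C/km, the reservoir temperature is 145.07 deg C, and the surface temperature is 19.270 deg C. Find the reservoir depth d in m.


d = (T_res - T_surf) / grad * 1000
d = (145.07 - 19.270) / 32.647 * 1000
d = 3853.3 m


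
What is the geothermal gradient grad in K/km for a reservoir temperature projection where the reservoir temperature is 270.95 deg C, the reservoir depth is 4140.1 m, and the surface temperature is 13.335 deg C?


grad = (T_res - T_surf) / d * 1000
grad = (270.95 - 13.335) / 4140.1 * 1000
grad = 62.22434 deg C/km
Convert: 62.22434 deg C/km * 1.0 = 62.224 K/km
grad = 62.224 K/km


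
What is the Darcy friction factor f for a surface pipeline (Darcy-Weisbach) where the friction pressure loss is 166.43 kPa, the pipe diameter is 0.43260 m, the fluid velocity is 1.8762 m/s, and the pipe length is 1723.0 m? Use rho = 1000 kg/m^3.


f = dP*1000 / ((L/D)*(rho*vel^2/2))
f = 166.43*1000 / ((1723.0/0.43260)*(1000*1.8762^2/2))
f = 0.023741


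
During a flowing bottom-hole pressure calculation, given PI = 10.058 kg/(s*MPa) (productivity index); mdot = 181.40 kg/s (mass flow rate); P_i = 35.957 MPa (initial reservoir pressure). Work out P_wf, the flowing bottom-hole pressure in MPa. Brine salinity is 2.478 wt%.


P_wf = P_i - mdot / PI
P_wf = 35.957 - 181.40 / 10.058
P_wf = 17.922 MPa


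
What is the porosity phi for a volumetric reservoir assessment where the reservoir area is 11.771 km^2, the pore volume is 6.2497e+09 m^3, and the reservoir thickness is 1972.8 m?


phi = Vp / (A * 1e6 * hr)
phi = 6.2497e+09 / (11.771 * 1e6 * 1972.8)
phi = 0.26913


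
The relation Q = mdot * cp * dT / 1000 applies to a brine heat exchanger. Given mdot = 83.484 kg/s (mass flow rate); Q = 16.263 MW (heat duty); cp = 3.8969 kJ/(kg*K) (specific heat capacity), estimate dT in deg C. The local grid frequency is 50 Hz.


dT = Q * 1000 / (mdot * cp)
dT = 16.263 * 1000 / (83.484 * 3.8969)
dT = 49.98943 K
Convert (temperature difference, 1 K = 1 deg C): 49.98943 K = 49.98943 deg C
dT = 49.989 deg C


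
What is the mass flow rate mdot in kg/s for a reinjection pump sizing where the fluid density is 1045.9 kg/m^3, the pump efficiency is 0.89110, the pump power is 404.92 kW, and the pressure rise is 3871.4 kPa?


mdot = P_pump * rho * eta / dP
mdot = 404.92 * 1045.9 * 0.89110 / 3871.4
mdot = 97.481 kg/s


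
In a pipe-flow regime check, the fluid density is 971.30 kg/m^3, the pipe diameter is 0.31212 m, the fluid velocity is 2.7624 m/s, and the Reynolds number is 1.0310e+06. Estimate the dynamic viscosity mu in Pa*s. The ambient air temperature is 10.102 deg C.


mu = rho * vel * D / Re
mu = 971.30 * 2.7624 * 0.31212 / 1.0310e+06
mu = 0.00081227 Pa*s


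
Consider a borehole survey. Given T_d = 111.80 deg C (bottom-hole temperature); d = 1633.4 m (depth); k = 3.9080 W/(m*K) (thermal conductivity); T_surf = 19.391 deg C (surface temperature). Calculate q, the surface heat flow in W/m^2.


Step 1: grad = (T_d - T_surf)/d * 1000 = (111.8 - 19.391)/1633.4 * 1000 = 56.57463 deg C/km
Step 2: q = k * grad / 1000 = 3.908 * 56.57463 / 1000 = 0.22109 W/m^2
q = 0.22109 W/m^2


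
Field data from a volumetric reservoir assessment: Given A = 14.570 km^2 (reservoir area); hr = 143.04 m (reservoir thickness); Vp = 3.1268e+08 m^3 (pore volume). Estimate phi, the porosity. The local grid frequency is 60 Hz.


phi = Vp / (A * 1e6 * hr)
phi = 3.1268e+08 / (14.570 * 1e6 * 143.04)
phi = 0.15003


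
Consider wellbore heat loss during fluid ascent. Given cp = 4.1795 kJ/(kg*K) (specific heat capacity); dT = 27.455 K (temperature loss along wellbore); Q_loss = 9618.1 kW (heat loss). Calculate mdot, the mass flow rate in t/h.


mdot = Q_loss / (cp * dT)
mdot = 9618.1 / (4.1795 * 27.455)
mdot = 83.81920 kg/s
Convert: 83.81920 kg/s * 3.6 = 301.75 t/h
mdot = 301.75 t/h


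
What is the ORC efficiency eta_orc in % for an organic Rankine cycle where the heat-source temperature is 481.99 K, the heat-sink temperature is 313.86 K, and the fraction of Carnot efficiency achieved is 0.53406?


eta_orc = (1 - Tc/Th) * f * 100
eta_orc = (1 - 313.86/481.99) * 0.53406 * 100
eta_orc = 18.629 %


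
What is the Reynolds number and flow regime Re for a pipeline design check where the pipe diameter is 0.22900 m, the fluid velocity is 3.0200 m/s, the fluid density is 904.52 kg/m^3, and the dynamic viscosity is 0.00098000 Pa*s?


Step 1: Re = rho*vel*D/mu = 904.52*3.02*0.229/0.00098 = 6.3831e+05
Step 2: Re = 6.3831e+05 > 4000, so flow is turbulent.
Re = 6.3831e+05 (turbulent)


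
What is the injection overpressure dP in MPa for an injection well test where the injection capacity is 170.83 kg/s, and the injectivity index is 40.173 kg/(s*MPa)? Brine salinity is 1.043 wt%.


dP = mdot * 1000 / II
dP = 170.83 * 1000 / 40.173
dP = 4252.359 kPa
Convert: 4252.359 kPa * 0.001 = 4.2524 MPa
dP = 4.2524 MPa


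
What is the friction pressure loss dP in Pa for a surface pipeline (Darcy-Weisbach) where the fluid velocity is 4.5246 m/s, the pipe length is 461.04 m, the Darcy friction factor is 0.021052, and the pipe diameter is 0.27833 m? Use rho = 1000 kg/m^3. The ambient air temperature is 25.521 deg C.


dP = f * (L/D) * (rho*vel^2/2) / 1000
dP = 0.021052 * (461.04/0.27833) * (1000*4.5246^2/2) / 1000
dP = 356.9458 kPa
Convert: 356.9458 kPa * 1000.0 = 3.5695e+05 Pa
dP = 3.5695e+05 Pa


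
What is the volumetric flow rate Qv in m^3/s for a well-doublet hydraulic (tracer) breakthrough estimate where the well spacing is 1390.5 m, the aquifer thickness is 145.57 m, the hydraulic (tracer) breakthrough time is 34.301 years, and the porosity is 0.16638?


Qv = pi*hr*phi*L^2 / (3*t_bt*365.25*86400)
Qv = pi*145.57*0.16638*1390.5^2 / (3*34.301*365.25*86400)
Qv = 0.045304 m^3/s


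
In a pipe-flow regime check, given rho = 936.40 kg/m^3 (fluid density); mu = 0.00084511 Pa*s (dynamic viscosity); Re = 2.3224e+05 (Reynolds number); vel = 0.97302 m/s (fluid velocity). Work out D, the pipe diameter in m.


D = Re * mu / (rho * vel)
D = 2.3224e+05 * 0.00084511 / (936.40 * 0.97302)
D = 0.21541 m


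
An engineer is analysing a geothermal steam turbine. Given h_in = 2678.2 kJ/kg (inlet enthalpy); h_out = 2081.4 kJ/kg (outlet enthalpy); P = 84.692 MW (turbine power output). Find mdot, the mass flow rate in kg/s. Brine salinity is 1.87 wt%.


mdot = P * 1000 / (h_in - h_out)
mdot = 84.692 * 1000 / (2678.2 - 2081.4)
mdot = 141.91 kg/s


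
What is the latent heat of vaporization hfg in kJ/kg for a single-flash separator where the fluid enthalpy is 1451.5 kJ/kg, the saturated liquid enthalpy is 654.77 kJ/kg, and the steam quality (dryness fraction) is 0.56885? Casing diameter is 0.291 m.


hfg = (h - hf) / x
hfg = (1451.5 - 654.77) / 0.56885
hfg = 1400.6 kJ/kg


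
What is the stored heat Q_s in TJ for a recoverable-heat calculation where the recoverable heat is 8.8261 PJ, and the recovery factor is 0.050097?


Q_s = Q_rec / RF
Q_s = 8.8261 / 0.050097
Q_s = 176.1802 PJ
Convert: 176.1802 PJ * 1000.0 = 1.7618e+05 TJ
Q_s = 1.7618e+05 TJ


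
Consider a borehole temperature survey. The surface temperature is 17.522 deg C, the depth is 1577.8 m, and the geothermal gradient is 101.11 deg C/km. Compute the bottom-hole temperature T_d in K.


T_d = T_surf + grad * d / 1000
T_d = 17.522 + 101.11 * 1577.8 / 1000
T_d = 177.0534 deg C
Convert to K: 177.0534 + 273.15 = 450.20 K
T_d = 450.20 K


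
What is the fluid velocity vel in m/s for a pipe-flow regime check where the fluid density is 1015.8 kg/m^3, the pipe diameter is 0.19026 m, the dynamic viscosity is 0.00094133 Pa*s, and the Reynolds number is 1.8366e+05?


vel = Re * mu / (rho * D)
vel = 1.8366e+05 * 0.00094133 / (1015.8 * 0.19026)
vel = 0.89454 m/s


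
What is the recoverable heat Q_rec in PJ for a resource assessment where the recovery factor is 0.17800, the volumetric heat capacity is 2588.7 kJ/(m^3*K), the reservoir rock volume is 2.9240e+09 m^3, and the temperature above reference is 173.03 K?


Step 1: Q_s = Vr*rhoc*dT/1e12 = 2.9240e+09*2588.7*173.03/1e12 = 1309.726 PJ
Step 2: Q_rec = Q_s * RF = 1309.726 * 0.178 = 233.13 PJ
Q_rec = 233.13 PJ


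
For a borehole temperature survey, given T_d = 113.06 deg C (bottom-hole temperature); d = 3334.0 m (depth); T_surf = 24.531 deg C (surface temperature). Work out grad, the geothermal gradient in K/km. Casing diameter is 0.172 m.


grad = (T_d - T_surf) / d * 1000
grad = (113.06 - 24.531) / 3334.0 * 1000
grad = 26.55339 deg C/km
Convert: 26.55339 deg C/km * 1.0 = 26.553 K/km
grad = 26.553 K/km


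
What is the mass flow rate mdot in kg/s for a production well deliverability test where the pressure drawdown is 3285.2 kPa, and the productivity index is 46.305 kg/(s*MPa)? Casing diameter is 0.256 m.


mdot = PI * dP / 1000
mdot = 46.305 * 3285.2 / 1000
mdot = 152.12 kg/s


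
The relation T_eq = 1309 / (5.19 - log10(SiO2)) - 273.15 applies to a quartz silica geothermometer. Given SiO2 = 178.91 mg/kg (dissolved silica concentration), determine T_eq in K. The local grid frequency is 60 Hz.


T_eq = 1309 / (5.19 - log10(SiO2)) - 273.15
T_eq = 1309 / (5.19 - log10(178.91)) - 273.15
T_eq = 172.4874 deg C
Convert to K: 172.4874 + 273.15 = 445.64 K
T_eq = 445.64 K


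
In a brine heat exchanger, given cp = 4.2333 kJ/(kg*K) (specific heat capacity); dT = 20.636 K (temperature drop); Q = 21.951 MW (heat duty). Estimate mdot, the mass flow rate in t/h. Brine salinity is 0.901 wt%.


mdot = Q * 1000 / (cp * dT)
mdot = 21.951 * 1000 / (4.2333 * 20.636)
mdot = 251.2753 kg/s
Convert: 251.2753 kg/s * 3.6 = 904.59 t/h
mdot = 904.59 t/h


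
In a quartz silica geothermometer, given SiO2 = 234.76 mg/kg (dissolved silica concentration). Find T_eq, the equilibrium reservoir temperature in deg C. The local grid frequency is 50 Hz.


T_eq = 1309 / (5.19 - log10(SiO2)) - 273.15
T_eq = 1309 / (5.19 - log10(234.76)) - 273.15
T_eq = 191.14 deg C


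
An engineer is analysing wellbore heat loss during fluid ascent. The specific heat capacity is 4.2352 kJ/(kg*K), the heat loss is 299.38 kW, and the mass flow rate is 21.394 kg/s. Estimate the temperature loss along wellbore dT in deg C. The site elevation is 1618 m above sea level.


dT = Q_loss / (mdot * cp)
dT = 299.38 / (21.394 * 4.2352)
dT = 3.304128 K
Convert (temperature difference, 1 K = 1 deg C): 3.304128 K = 3.304128 deg C
dT = 3.3041 deg C


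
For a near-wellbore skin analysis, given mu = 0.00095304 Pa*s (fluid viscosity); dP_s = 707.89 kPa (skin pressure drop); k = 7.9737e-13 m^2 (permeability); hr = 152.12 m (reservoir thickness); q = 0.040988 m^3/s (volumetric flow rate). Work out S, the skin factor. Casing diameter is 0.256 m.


S = dP_s * 1000 * 2*pi*k*hr / (q*mu)
S = 707.89 * 1000 * 2*pi*7.9737e-13*152.12 / (0.040988*0.00095304)
S = 13.811


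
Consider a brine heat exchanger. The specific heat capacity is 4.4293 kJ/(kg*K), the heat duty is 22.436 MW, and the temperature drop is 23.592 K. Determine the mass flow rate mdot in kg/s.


mdot = Q * 1000 / (cp * dT)
mdot = 22.436 * 1000 / (4.4293 * 23.592)
mdot = 214.71 kg/s


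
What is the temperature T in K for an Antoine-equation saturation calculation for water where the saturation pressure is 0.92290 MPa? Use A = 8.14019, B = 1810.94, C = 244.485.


T = B / (A - log10(P_sat * 760 / 0.101325)) - C
T = 1810.94 / (8.14019 - log10(0.92290 * 760 / 0.101325)) - 244.485
T = 176.6699 deg C
Convert to K: 176.6699 + 273.15 = 449.82 K
T = 449.82 K


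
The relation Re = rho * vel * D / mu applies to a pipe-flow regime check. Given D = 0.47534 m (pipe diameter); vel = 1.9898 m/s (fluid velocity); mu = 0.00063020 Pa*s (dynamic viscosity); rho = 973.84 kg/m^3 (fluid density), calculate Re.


Re = rho * vel * D / mu
Re = 973.84 * 1.9898 * 0.47534 / 0.00063020
Re = 1.4616e+06


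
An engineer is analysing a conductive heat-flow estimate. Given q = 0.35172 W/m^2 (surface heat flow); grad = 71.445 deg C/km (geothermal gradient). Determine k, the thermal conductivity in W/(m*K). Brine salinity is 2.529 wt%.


k = q * 1000 / grad
k = 0.35172 * 1000 / 71.445
k = 4.9229 W/(m*K)


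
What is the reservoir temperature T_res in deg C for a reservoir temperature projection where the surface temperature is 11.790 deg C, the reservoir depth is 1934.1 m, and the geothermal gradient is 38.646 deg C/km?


T_res = T_surf + grad * d / 1000
T_res = 11.790 + 38.646 * 1934.1 / 1000
T_res = 86.535 deg C


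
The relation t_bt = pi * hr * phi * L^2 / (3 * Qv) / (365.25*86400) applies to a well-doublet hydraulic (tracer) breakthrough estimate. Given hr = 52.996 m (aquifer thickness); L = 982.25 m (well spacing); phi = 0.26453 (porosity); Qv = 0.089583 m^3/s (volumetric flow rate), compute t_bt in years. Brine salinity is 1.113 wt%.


t_bt = pi * hr * phi * L^2 / (3 * Qv) / (365.25*86400)
t_bt = pi * 52.996 * 0.26453 * 982.25^2 / (3 * 0.089583) / (365.25*86400)
t_bt = 5.0103 years


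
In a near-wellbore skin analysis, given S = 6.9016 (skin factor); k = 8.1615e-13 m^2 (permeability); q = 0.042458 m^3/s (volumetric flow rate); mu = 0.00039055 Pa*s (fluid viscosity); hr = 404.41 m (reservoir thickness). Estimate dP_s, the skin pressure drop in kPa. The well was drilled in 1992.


dP_s = S * q * mu / (2*pi*k*hr) / 1000
dP_s = 6.9016 * 0.042458 * 0.00039055 / (2*pi*8.1615e-13*404.41) / 1000
dP_s = 55.184 kPa


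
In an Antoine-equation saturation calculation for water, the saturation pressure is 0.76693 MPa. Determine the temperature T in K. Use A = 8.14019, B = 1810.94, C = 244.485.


T = B / (A - log10(P_sat * 760 / 0.101325)) - C
T = 1810.94 / (8.14019 - log10(0.76693 * 760 / 0.101325)) - 244.485
T = 168.9398 deg C
Convert to K: 168.9398 + 273.15 = 442.09 K
T = 442.09 K


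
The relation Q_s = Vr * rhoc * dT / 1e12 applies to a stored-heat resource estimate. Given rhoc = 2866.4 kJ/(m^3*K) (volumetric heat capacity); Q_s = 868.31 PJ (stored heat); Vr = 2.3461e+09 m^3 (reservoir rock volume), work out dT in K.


dT = Q_s * 1e12 / (Vr * rhoc)
dT = 868.31 * 1e12 / (2.3461e+09 * 2866.4)
dT = 129.12 K


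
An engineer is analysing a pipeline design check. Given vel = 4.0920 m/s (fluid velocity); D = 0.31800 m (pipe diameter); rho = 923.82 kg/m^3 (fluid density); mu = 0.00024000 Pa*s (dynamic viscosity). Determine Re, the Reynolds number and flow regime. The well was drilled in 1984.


Step 1: Re = rho*vel*D/mu = 923.82*4.092*0.318/0.00024 = 5.0089e+06
Step 2: Re = 5.0089e+06 > 4000, so flow is turbulent.
Re = 5.0089e+06 (turbulent)


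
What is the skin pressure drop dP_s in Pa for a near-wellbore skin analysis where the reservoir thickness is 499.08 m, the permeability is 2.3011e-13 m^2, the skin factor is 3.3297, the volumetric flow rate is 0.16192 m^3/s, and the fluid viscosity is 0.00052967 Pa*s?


dP_s = S * q * mu / (2*pi*k*hr) / 1000
dP_s = 3.3297 * 0.16192 * 0.00052967 / (2*pi*2.3011e-13*499.08) / 1000
dP_s = 395.7541 kPa
Convert: 395.7541 kPa * 1000.0 = 3.9575e+05 Pa
dP_s = 3.9575e+05 Pa


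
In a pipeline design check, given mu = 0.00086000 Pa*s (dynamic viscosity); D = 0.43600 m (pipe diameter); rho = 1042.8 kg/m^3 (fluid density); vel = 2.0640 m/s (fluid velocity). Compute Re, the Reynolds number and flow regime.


Step 1: Re = rho*vel*D/mu = 1042.8*2.064*0.436/0.00086 = 1.0912e+06
Step 2: Re = 1.0912e+06 > 4000, so flow is turbulent.
Re = 1.0912e+06 (turbulent)


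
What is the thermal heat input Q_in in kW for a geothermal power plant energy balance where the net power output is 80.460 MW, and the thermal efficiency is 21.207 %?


Q_in = W_net / (eta / 100)
Q_in = 80.460 / (21.207 / 100)
Q_in = 379.4030 MW
Convert: 379.4030 MW * 1000.0 = 3.7940e+05 kW
Q_in = 3.7940e+05 kW


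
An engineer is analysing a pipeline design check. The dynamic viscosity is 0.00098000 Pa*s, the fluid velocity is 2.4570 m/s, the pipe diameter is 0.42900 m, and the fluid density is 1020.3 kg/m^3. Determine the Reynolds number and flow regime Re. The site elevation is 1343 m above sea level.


Step 1: Re = rho*vel*D/mu = 1020.3*2.457*0.429/0.00098 = 1.0974e+06
Step 2: Re = 1.0974e+06 > 4000, so flow is turbulent.
Re = 1.0974e+06 (turbulent)


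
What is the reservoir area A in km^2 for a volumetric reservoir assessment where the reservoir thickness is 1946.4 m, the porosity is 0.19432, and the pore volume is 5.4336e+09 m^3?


A = Vp / (1e6 * hr * phi)
A = 5.4336e+09 / (1e6 * 1946.4 * 0.19432)
A = 14.366 km^2


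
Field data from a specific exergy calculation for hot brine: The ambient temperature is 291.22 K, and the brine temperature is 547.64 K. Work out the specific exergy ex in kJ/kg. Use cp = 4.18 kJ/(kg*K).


ex = cp * ((T_b - T_0) - T_0 * ln(T_b/T_0))
ex = 4.18 * ((547.64 - 291.22) - 291.22 * ln(547.64/291.22))
ex = 303.06 kJ/kg


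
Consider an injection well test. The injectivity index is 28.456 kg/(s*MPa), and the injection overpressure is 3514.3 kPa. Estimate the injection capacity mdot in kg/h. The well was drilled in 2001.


mdot = II * dP / 1000
mdot = 28.456 * 3514.3 / 1000
mdot = 100.0029 kg/s
Convert: 100.0029 kg/s * 3600.0 = 3.6001e+05 kg/h
mdot = 3.6001e+05 kg/h


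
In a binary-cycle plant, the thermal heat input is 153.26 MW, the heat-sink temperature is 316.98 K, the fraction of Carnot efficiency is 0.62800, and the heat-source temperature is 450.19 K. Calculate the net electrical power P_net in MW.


Step 1: eta = (1 - Tc/Th)*f = (1 - 316.98/450.19)*0.628 = 0.1858235
Step 2: P_net = eta * Q_in = 0.1858235 * 153.26 = 28.479 MW
P_net = 28.479 MW


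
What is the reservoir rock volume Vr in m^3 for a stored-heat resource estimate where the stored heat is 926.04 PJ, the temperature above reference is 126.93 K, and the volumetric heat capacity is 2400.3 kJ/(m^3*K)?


Vr = Q_s * 1e12 / (rhoc * dT)
Vr = 926.04 * 1e12 / (2400.3 * 126.93)
Vr = 3.0395e+09 m^3


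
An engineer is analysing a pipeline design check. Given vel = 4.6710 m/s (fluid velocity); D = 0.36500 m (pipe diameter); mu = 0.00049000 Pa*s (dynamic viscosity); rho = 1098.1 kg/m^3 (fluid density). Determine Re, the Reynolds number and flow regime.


Step 1: Re = rho*vel*D/mu = 1098.1*4.671*0.365/0.00049 = 3.8207e+06
Step 2: Re = 3.8207e+06 > 4000, so flow is turbulent.
Re = 3.8207e+06 (turbulent)


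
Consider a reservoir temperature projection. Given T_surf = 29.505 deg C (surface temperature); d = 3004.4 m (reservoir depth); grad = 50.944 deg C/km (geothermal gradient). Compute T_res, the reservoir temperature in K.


T_res = T_surf + grad * d / 1000
T_res = 29.505 + 50.944 * 3004.4 / 1000
T_res = 182.5612 deg C
Convert to K: 182.5612 + 273.15 = 455.71 K
T_res = 455.71 K


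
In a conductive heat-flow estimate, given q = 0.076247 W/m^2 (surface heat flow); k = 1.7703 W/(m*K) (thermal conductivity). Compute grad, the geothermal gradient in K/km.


grad = q * 1000 / k
grad = 0.076247 * 1000 / 1.7703
grad = 43.07010 deg C/km
Convert: 43.07010 deg C/km * 1.0 = 43.070 K/km
grad = 43.070 K/km


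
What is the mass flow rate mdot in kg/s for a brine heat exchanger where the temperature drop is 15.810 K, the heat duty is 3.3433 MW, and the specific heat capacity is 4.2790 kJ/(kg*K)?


mdot = Q * 1000 / (cp * dT)
mdot = 3.3433 * 1000 / (4.2790 * 15.810)
mdot = 49.420 kg/s


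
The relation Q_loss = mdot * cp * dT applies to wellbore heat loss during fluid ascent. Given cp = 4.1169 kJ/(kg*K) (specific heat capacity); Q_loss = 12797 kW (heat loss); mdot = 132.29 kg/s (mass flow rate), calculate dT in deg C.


dT = Q_loss / (mdot * cp)
dT = 12797 / (132.29 * 4.1169)
dT = 23.49691 K
Convert (temperature difference, 1 K = 1 deg C): 23.49691 K = 23.49691 deg C
dT = 23.497 deg C


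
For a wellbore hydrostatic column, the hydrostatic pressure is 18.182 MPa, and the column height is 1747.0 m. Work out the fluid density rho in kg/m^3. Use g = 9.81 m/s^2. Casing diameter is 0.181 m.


rho = P * 1e6 / (g * h)
rho = 18.182 * 1e6 / (9.81 * 1747.0)
rho = 1060.9 kg/m^3


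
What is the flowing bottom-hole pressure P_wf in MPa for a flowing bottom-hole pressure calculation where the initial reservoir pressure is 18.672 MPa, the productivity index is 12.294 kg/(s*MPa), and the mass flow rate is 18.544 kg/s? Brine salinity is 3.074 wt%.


P_wf = P_i - mdot / PI
P_wf = 18.672 - 18.544 / 12.294
P_wf = 17.164 MPa


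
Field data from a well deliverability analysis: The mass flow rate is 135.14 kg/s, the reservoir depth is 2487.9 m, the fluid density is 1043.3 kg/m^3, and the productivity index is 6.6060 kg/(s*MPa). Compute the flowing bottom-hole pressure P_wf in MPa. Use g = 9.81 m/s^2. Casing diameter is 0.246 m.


Step 1: P_i = rho*g*h/1e6 = 1043.3*9.81*2487.9/1e6 = 25.46309 MPa
Step 2: P_wf = P_i - mdot/PI = 25.46309 - 135.14/6.606 = 5.0059 MPa
P_wf = 5.0059 MPa


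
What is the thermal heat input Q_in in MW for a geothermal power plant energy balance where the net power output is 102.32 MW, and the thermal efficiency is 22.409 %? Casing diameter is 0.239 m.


Q_in = W_net / (eta / 100)
Q_in = 102.32 / (22.409 / 100)
Q_in = 456.60 MW


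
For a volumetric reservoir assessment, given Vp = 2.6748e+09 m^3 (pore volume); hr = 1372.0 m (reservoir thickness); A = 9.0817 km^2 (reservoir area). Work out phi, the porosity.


phi = Vp / (A * 1e6 * hr)
phi = 2.6748e+09 / (9.0817 * 1e6 * 1372.0)
phi = 0.21467


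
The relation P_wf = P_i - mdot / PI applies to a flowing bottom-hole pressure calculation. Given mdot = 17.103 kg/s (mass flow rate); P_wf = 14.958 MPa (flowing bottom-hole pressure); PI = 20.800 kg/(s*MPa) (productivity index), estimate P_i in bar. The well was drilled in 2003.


P_i = P_wf + mdot / PI
P_i = 14.958 + 17.103 / 20.800
P_i = 15.78026 MPa
Convert: 15.78026 MPa * 10.0 = 157.80 bar
P_i = 157.80 bar


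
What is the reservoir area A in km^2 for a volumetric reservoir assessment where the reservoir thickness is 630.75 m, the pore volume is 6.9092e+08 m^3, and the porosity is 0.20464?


A = Vp / (1e6 * hr * phi)
A = 6.9092e+08 / (1e6 * 630.75 * 0.20464)
A = 5.3528 km^2


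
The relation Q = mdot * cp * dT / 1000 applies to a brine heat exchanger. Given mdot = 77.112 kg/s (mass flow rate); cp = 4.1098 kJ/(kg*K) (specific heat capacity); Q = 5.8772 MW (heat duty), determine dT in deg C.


dT = Q * 1000 / (mdot * cp)
dT = 5.8772 * 1000 / (77.112 * 4.1098)
dT = 18.54504 K
Convert (temperature difference, 1 K = 1 deg C): 18.54504 K = 18.54504 deg C
dT = 18.545 deg C


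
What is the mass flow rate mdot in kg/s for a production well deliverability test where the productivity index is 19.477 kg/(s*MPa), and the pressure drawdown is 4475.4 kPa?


mdot = PI * dP / 1000
mdot = 19.477 * 4475.4 / 1000
mdot = 87.167 kg/s


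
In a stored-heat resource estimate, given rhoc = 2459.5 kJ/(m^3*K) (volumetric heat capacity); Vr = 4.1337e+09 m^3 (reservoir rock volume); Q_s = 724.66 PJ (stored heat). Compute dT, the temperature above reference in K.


dT = Q_s * 1e12 / (Vr * rhoc)
dT = 724.66 * 1e12 / (4.1337e+09 * 2459.5)
dT = 71.277 K


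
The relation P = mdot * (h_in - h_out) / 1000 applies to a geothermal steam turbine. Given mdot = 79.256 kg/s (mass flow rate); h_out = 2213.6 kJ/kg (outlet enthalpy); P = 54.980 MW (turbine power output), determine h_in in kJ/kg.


h_in = h_out + P * 1000 / mdot
h_in = 2213.6 + 54.980 * 1000 / 79.256
h_in = 2907.3 kJ/kg


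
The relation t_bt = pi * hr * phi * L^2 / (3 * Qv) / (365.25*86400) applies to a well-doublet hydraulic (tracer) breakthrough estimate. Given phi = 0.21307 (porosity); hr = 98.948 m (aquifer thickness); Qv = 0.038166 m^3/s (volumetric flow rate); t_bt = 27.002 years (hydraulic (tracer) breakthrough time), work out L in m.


L = sqrt(t_bt*365.25*86400*3*Qv / (pi*hr*phi))
L = sqrt(27.002*365.25*86400*3*0.038166 / (pi*98.948*0.21307))
L = 1213.7 m


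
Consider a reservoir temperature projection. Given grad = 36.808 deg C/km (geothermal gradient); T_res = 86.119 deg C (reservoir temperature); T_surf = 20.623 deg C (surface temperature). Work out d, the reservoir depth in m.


d = (T_res - T_surf) / grad * 1000
d = (86.119 - 20.623) / 36.808 * 1000
d = 1779.4 m


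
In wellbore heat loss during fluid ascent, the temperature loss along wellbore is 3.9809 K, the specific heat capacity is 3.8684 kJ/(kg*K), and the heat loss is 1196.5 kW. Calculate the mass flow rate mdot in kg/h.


mdot = Q_loss / (cp * dT)
mdot = 1196.5 / (3.8684 * 3.9809)
mdot = 77.69625 kg/s
Convert: 77.69625 kg/s * 3600.0 = 2.7971e+05 kg/h
mdot = 2.7971e+05 kg/h


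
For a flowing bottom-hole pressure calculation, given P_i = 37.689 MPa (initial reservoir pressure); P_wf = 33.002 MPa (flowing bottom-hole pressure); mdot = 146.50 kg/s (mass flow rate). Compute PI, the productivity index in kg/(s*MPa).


PI = mdot / (P_i - P_wf)
PI = 146.50 / (37.689 - 33.002)
PI = 31.257 kg/(s*MPa)


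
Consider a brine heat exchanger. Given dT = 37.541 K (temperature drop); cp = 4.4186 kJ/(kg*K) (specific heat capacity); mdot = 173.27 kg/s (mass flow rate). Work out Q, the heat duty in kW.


Q = mdot * cp * dT / 1000
Q = 173.27 * 4.4186 * 37.541 / 1000
Q = 28.74180 MW
Convert: 28.74180 MW * 1000.0 = 28742 kW
Q = 28742 kW


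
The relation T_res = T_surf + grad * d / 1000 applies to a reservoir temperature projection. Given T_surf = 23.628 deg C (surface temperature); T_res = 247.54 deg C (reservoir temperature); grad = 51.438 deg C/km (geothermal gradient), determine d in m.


d = (T_res - T_surf) / grad * 1000
d = (247.54 - 23.628) / 51.438 * 1000
d = 4353.0 m


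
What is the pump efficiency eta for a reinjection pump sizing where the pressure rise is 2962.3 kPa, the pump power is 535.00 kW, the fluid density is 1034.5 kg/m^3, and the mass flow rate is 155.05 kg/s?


eta = mdot * dP / (rho * P_pump)
eta = 155.05 * 2962.3 / (1034.5 * 535.00)
eta = 0.82988


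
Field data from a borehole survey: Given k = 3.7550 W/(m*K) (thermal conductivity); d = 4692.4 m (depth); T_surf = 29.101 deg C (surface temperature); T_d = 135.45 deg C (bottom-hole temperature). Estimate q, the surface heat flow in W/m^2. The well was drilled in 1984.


Step 1: grad = (T_d - T_surf)/d * 1000 = (135.45 - 29.101)/4692.4 * 1000 = 22.66410 deg C/km
Step 2: q = k * grad / 1000 = 3.755 * 22.66410 / 1000 = 0.085104 W/m^2
q = 0.085104 W/m^2


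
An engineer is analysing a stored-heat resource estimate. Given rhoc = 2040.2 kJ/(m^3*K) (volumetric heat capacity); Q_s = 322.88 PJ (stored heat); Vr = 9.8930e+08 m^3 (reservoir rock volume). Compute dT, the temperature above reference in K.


dT = Q_s * 1e12 / (Vr * rhoc)
dT = 322.88 * 1e12 / (9.8930e+08 * 2040.2)
dT = 159.97 K


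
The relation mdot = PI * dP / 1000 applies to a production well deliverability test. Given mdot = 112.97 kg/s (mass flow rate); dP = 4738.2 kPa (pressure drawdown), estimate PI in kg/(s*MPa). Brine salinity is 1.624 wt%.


PI = mdot * 1000 / dP
PI = 112.97 * 1000 / 4738.2
PI = 23.842 kg/(s*MPa)


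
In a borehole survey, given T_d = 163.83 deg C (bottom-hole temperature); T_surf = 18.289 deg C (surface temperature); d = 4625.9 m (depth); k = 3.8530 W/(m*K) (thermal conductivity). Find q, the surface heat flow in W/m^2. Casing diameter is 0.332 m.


Step 1: grad = (T_d - T_surf)/d * 1000 = (163.83 - 18.289)/4625.9 * 1000 = 31.46220 deg C/km
Step 2: q = k * grad / 1000 = 3.853 * 31.46220 / 1000 = 0.12122 W/m^2
q = 0.12122 W/m^2


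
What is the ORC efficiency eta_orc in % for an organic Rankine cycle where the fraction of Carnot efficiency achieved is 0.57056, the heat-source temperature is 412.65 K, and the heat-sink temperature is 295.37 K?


eta_orc = (1 - Tc/Th) * f * 100
eta_orc = (1 - 295.37/412.65) * 0.57056 * 100
eta_orc = 16.216 %


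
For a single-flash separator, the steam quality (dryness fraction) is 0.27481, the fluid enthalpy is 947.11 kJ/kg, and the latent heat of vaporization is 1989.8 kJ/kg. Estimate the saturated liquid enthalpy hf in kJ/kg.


hf = h - x * hfg
hf = 947.11 - 0.27481 * 1989.8
hf = 400.29 kJ/kg


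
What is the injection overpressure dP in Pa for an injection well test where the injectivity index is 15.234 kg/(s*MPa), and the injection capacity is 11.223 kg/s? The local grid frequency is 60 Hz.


dP = mdot * 1000 / II
dP = 11.223 * 1000 / 15.234
dP = 736.7074 kPa
Convert: 736.7074 kPa * 1000.0 = 7.3671e+05 Pa
dP = 7.3671e+05 Pa


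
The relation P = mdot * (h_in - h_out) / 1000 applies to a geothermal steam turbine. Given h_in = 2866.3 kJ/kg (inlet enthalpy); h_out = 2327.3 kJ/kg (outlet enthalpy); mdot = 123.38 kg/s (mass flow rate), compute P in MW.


P = mdot * (h_in - h_out) / 1000
P = 123.38 * (2866.3 - 2327.3) / 1000
P = 66.502 MW


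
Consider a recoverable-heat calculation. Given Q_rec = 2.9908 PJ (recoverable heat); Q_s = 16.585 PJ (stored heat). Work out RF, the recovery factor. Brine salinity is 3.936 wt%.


RF = Q_rec / Q_s
RF = 2.9908 / 16.585
RF = 0.18033


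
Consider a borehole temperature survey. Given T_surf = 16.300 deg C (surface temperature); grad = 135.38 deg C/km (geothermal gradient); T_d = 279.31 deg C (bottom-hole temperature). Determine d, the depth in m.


d = (T_d - T_surf) / grad * 1000
d = (279.31 - 16.300) / 135.38 * 1000
d = 1942.8 m


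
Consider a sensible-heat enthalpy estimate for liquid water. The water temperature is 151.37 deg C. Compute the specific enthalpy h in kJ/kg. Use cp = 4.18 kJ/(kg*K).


h = cp * T
h = 4.18 * 151.37
h = 632.73 kJ/kg


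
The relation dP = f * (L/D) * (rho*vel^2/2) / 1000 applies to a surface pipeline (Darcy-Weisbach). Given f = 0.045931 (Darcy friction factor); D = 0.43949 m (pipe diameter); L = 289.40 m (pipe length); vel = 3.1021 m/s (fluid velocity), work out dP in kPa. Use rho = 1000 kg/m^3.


dP = f * (L/D) * (rho*vel^2/2) / 1000
dP = 0.045931 * (289.40/0.43949) * (1000*3.1021^2/2) / 1000
dP = 145.52 kPa


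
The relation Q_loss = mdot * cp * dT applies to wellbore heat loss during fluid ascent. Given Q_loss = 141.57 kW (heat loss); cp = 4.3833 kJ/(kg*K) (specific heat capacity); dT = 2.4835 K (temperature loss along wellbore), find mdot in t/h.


mdot = Q_loss / (cp * dT)
mdot = 141.57 / (4.3833 * 2.4835)
mdot = 13.00487 kg/s
Convert: 13.00487 kg/s * 3.6 = 46.818 t/h
mdot = 46.818 t/h


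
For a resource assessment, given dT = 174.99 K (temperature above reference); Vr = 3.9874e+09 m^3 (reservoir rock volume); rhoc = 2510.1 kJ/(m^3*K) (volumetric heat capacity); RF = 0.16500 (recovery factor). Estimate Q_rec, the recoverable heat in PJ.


Step 1: Q_s = Vr*rhoc*dT/1e12 = 3.9874e+09*2510.1*174.99/1e12 = 1751.435 PJ
Step 2: Q_rec = Q_s * RF = 1751.435 * 0.165 = 288.99 PJ
Q_rec = 288.99 PJ


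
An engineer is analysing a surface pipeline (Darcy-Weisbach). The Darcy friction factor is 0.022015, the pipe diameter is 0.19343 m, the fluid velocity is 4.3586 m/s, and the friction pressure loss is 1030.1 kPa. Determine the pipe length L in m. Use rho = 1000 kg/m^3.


L = dP*1000*D / (f*rho*vel^2/2)
L = 1030.1*1000*0.19343 / (0.022015*1000*4.3586^2/2)
L = 952.84 m


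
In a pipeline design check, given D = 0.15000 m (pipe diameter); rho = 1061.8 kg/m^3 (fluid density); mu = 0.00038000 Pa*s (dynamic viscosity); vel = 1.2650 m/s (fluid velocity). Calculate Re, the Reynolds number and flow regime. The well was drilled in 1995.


Step 1: Re = rho*vel*D/mu = 1061.8*1.265*0.15/0.00038 = 5.3020e+05
Step 2: Re = 5.3020e+05 > 4000, so flow is turbulent.
Re = 5.3020e+05 (turbulent)


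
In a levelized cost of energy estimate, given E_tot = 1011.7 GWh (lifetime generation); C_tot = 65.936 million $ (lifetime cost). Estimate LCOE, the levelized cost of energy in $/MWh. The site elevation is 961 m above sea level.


LCOE = C_tot / E_tot * 100
LCOE = 65.936 / 1011.7 * 100
LCOE = 6.517347 cents/kWh
Convert: 6.517347 cents/kWh * 10.0 = 65.173 $/MWh
LCOE = 65.173 $/MWh


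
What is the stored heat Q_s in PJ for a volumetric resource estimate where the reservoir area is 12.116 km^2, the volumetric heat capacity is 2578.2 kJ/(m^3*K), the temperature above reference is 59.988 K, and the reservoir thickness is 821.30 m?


Step 1: Vr = A*1e6*hr = 12.116*1e6*821.3 = 9.950871e+09 m^3
Step 2: Q_s = Vr*rhoc*dT/1e12 = 9.950871e+09*2578.2*59.988/1e12 = 1539.0 PJ
Q_s = 1539.0 PJ


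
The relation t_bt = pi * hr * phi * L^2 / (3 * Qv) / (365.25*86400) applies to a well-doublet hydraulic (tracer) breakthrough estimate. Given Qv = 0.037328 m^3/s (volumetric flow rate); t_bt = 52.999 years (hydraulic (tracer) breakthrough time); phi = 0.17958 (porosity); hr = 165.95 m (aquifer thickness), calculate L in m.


L = sqrt(t_bt*365.25*86400*3*Qv / (pi*hr*phi))
L = sqrt(52.999*365.25*86400*3*0.037328 / (pi*165.95*0.17958))
L = 1414.4 m


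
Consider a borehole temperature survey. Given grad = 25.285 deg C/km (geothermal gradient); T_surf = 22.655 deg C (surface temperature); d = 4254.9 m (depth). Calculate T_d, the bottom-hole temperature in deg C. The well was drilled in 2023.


T_d = T_surf + grad * d / 1000
T_d = 22.655 + 25.285 * 4254.9 / 1000
T_d = 130.24 deg C


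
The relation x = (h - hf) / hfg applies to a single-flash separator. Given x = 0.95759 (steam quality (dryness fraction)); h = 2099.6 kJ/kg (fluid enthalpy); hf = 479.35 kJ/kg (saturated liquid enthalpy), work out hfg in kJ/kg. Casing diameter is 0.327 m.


hfg = (h - hf) / x
hfg = (2099.6 - 479.35) / 0.95759
hfg = 1692.0 kJ/kg


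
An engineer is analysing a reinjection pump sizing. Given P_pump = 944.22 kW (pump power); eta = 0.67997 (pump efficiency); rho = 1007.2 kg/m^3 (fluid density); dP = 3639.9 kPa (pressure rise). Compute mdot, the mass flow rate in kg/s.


mdot = P_pump * rho * eta / dP
mdot = 944.22 * 1007.2 * 0.67997 / 3639.9
mdot = 177.66 kg/s


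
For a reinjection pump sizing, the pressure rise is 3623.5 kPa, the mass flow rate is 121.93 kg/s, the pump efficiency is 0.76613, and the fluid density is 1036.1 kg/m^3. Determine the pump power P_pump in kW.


P_pump = mdot * dP / (rho * eta)
P_pump = 121.93 * 3623.5 / (1036.1 * 0.76613)
P_pump = 556.59 kW


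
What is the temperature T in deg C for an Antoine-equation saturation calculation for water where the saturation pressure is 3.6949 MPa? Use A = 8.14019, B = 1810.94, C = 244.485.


T = B / (A - log10(P_sat * 760 / 0.101325)) - C
T = 1810.94 / (8.14019 - log10(3.6949 * 760 / 0.101325)) - 244.485
T = 245.29 deg C


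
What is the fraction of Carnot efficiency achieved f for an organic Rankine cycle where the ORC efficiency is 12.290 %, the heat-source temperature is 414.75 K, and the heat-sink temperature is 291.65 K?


f = (eta_orc/100) / (1 - Tc/Th)
f = (12.290/100) / (1 - 291.65/414.75)
f = 0.41408


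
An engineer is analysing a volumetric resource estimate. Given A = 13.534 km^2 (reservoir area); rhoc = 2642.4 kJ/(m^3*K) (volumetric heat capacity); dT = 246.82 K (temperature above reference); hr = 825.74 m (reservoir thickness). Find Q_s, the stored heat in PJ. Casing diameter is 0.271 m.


Step 1: Vr = A*1e6*hr = 13.534*1e6*825.74 = 1.117557e+10 m^3
Step 2: Q_s = Vr*rhoc*dT/1e12 = 1.117557e+10*2642.4*246.82/1e12 = 7288.7 PJ
Q_s = 7288.7 PJ


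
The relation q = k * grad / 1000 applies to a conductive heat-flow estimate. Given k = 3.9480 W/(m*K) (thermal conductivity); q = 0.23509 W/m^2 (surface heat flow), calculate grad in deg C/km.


grad = q * 1000 / k
grad = 0.23509 * 1000 / 3.9480
grad = 59.547 deg C/km


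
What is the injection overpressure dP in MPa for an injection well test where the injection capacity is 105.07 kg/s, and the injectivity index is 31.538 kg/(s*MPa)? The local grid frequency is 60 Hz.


dP = mdot * 1000 / II
dP = 105.07 * 1000 / 31.538
dP = 3331.537 kPa
Convert: 3331.537 kPa * 0.001 = 3.3315 MPa
dP = 3.3315 MPa


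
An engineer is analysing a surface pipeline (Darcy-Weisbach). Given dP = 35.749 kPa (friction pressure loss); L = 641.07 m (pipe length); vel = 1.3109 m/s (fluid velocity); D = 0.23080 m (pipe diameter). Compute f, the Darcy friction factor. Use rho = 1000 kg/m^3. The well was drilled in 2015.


f = dP*1000 / ((L/D)*(rho*vel^2/2))
f = 35.749*1000 / ((641.07/0.23080)*(1000*1.3109^2/2))
f = 0.014979


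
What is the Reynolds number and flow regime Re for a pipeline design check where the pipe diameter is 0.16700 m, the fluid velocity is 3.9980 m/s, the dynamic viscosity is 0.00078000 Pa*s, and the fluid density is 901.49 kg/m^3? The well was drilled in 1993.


Step 1: Re = rho*vel*D/mu = 901.49*3.998*0.167/0.00078 = 7.7166e+05
Step 2: Re = 7.7166e+05 > 4000, so flow is turbulent.
Re = 7.7166e+05 (turbulent)
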